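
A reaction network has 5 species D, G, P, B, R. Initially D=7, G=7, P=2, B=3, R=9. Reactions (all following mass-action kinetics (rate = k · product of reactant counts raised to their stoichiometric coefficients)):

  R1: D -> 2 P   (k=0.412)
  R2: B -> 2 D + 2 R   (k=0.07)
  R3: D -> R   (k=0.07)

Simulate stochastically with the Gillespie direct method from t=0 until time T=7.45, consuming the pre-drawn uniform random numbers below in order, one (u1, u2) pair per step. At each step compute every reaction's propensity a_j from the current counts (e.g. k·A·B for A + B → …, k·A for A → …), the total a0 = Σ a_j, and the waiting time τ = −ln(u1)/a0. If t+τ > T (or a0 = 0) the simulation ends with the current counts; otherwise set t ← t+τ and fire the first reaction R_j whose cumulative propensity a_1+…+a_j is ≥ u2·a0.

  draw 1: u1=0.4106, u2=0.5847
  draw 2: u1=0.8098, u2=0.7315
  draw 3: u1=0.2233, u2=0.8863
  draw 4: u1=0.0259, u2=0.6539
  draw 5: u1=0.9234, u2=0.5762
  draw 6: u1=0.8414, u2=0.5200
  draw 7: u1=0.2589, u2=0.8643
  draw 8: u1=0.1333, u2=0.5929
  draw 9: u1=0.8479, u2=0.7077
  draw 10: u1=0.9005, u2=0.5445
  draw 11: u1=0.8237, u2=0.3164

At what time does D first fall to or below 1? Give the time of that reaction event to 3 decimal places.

Threshold first reached at t = 2.793

t=0.000: D=7 G=7 P=2 B=3 R=9
Draw 1: a1=2.884, a2=0.210, a3=0.490, a0=3.584; τ=−ln(0.4106)/3.584=0.248 → t=0.248; u2·a0=0.5847·3.584=2.096 ≤ a1=2.884 → R1 fires; D=6 G=7 P=4 B=3 R=9
Draw 2: a1=2.472, a2=0.210, a3=0.420, a0=3.102; τ=−ln(0.8098)/3.102=0.068 → t=0.316; u2·a0=0.7315·3.102=2.269 ≤ a1=2.472 → R1 fires; D=5 G=7 P=6 B=3 R=9
Draw 3: a1=2.060, a2=0.210, a3=0.350, a0=2.620; τ=−ln(0.2233)/2.620=0.572 → t=0.889; u2·a0=0.8863·2.620=2.322; a1+a2=2.270 < 2.322 ≤ a1+…+a3=2.620 → R3 fires; D=4 G=7 P=6 B=3 R=10
Draw 4: a1=1.648, a2=0.210, a3=0.280, a0=2.138; τ=−ln(0.0259)/2.138=1.709 → t=2.597; u2·a0=0.6539·2.138=1.398 ≤ a1=1.648 → R1 fires; D=3 G=7 P=8 B=3 R=10
Draw 5: a1=1.236, a2=0.210, a3=0.210, a0=1.656; τ=−ln(0.9234)/1.656=0.048 → t=2.646; u2·a0=0.5762·1.656=0.954 ≤ a1=1.236 → R1 fires; D=2 G=7 P=10 B=3 R=10
Draw 6: a1=0.824, a2=0.210, a3=0.140, a0=1.174; τ=−ln(0.8414)/1.174=0.147 → t=2.793; u2·a0=0.5200·1.174=0.610 ≤ a1=0.824 → R1 fires; D=1 G=7 P=12 B=3 R=10
Draw 7: a1=0.412, a2=0.210, a3=0.070, a0=0.692; τ=−ln(0.2589)/0.692=1.953 → t=4.745; u2·a0=0.8643·0.692=0.598; a1=0.412 < 0.598 ≤ a1+a2=0.622 → R2 fires; D=3 G=7 P=12 B=2 R=12
Draw 8: a1=1.236, a2=0.140, a3=0.210, a0=1.586; τ=−ln(0.1333)/1.586=1.271 → t=6.016; u2·a0=0.5929·1.586=0.940 ≤ a1=1.236 → R1 fires; D=2 G=7 P=14 B=2 R=12
Draw 9: a1=0.824, a2=0.140, a3=0.140, a0=1.104; τ=−ln(0.8479)/1.104=0.149 → t=6.165; u2·a0=0.7077·1.104=0.781 ≤ a1=0.824 → R1 fires; D=1 G=7 P=16 B=2 R=12
Draw 10: a1=0.412, a2=0.140, a3=0.070, a0=0.622; τ=−ln(0.9005)/0.622=0.168 → t=6.334; u2·a0=0.5445·0.622=0.339 ≤ a1=0.412 → R1 fires; D=0 G=7 P=18 B=2 R=12
Draw 11: a1=0.000, a2=0.140, a3=0.000, a0=0.140; τ=−ln(0.8237)/0.140=1.385 → t=7.719 > T=7.45: stop.
D first becomes ≤ 1 when it reaches 1 at the event at t=2.793.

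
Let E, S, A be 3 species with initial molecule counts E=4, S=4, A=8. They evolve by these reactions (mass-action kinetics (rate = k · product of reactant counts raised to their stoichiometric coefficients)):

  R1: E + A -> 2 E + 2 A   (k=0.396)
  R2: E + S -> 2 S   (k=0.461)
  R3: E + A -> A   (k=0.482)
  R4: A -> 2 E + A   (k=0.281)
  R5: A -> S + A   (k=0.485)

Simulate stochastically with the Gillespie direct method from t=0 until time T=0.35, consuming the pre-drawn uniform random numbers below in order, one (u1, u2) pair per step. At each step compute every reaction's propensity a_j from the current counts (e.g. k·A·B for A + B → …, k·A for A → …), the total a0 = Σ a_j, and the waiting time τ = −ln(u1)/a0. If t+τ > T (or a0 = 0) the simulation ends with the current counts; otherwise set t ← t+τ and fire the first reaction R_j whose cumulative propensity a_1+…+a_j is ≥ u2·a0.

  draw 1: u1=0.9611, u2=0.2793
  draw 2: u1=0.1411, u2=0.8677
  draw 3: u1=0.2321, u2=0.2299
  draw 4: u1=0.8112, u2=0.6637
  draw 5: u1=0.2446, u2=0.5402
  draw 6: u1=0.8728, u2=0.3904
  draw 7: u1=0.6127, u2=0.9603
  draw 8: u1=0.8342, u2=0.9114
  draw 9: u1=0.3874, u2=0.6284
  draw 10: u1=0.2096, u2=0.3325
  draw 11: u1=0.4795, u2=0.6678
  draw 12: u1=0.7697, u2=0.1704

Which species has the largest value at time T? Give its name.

t=0.000: E=4 S=4 A=8
Draw 1: a1=12.672, a2=7.376, a3=15.424, a4=2.248, a5=3.880, a0=41.600; τ=−ln(0.9611)/41.600=0.001 → t=0.001; u2·a0=0.2793·41.600=11.619 ≤ a1=12.672 → R1 fires; E=5 S=4 A=9
Draw 2: a1=17.820, a2=9.220, a3=21.690, a4=2.529, a5=4.365, a0=55.624; τ=−ln(0.1411)/55.624=0.035 → t=0.036; u2·a0=0.8677·55.624=48.265; a1+a2=27.040 < 48.265 ≤ a1+…+a3=48.730 → R3 fires; E=4 S=4 A=9
Draw 3: a1=14.256, a2=7.376, a3=17.352, a4=2.529, a5=4.365, a0=45.878; τ=−ln(0.2321)/45.878=0.032 → t=0.068; u2·a0=0.2299·45.878=10.547 ≤ a1=14.256 → R1 fires; E=5 S=4 A=10
Draw 4: a1=19.800, a2=9.220, a3=24.100, a4=2.810, a5=4.850, a0=60.780; τ=−ln(0.8112)/60.780=0.003 → t=0.071; u2·a0=0.6637·60.780=40.340; a1+a2=29.020 < 40.340 ≤ a1+…+a3=53.120 → R3 fires; E=4 S=4 A=10
Draw 5: a1=15.840, a2=7.376, a3=19.280, a4=2.810, a5=4.850, a0=50.156; τ=−ln(0.2446)/50.156=0.028 → t=0.100; u2·a0=0.5402·50.156=27.094; a1+a2=23.216 < 27.094 ≤ a1+…+a3=42.496 → R3 fires; E=3 S=4 A=10
Draw 6: a1=11.880, a2=5.532, a3=14.460, a4=2.810, a5=4.850, a0=39.532; τ=−ln(0.8728)/39.532=0.003 → t=0.103; u2·a0=0.3904·39.532=15.433; a1=11.880 < 15.433 ≤ a1+a2=17.412 → R2 fires; E=2 S=5 A=10
Draw 7: a1=7.920, a2=4.610, a3=9.640, a4=2.810, a5=4.850, a0=29.830; τ=−ln(0.6127)/29.830=0.016 → t=0.119; u2·a0=0.9603·29.830=28.646; a1+…+a4=24.980 < 28.646 ≤ a1+…+a5=29.830 → R5 fires; E=2 S=6 A=10
Draw 8: a1=7.920, a2=5.532, a3=9.640, a4=2.810, a5=4.850, a0=30.752; τ=−ln(0.8342)/30.752=0.006 → t=0.125; u2·a0=0.9114·30.752=28.027; a1+…+a4=25.902 < 28.027 ≤ a1+…+a5=30.752 → R5 fires; E=2 S=7 A=10
Draw 9: a1=7.920, a2=6.454, a3=9.640, a4=2.810, a5=4.850, a0=31.674; τ=−ln(0.3874)/31.674=0.030 → t=0.155; u2·a0=0.6284·31.674=19.904; a1+a2=14.374 < 19.904 ≤ a1+…+a3=24.014 → R3 fires; E=1 S=7 A=10
Draw 10: a1=3.960, a2=3.227, a3=4.820, a4=2.810, a5=4.850, a0=19.667; τ=−ln(0.2096)/19.667=0.079 → t=0.235; u2·a0=0.3325·19.667=6.539; a1=3.960 < 6.539 ≤ a1+a2=7.187 → R2 fires; E=0 S=8 A=10
Draw 11: a1=0.000, a2=0.000, a3=0.000, a4=2.810, a5=4.850, a0=7.660; τ=−ln(0.4795)/7.660=0.096 → t=0.331; u2·a0=0.6678·7.660=5.115; a1+…+a4=2.810 < 5.115 ≤ a1+…+a5=7.660 → R5 fires; E=0 S=9 A=10
Draw 12: a1=0.000, a2=0.000, a3=0.000, a4=2.810, a5=4.850, a0=7.660; τ=−ln(0.7697)/7.660=0.034 → t=0.365 > T=0.35: stop.
At T=0.35: E=0 S=9 A=10; the largest is A.

Dominant species at T: A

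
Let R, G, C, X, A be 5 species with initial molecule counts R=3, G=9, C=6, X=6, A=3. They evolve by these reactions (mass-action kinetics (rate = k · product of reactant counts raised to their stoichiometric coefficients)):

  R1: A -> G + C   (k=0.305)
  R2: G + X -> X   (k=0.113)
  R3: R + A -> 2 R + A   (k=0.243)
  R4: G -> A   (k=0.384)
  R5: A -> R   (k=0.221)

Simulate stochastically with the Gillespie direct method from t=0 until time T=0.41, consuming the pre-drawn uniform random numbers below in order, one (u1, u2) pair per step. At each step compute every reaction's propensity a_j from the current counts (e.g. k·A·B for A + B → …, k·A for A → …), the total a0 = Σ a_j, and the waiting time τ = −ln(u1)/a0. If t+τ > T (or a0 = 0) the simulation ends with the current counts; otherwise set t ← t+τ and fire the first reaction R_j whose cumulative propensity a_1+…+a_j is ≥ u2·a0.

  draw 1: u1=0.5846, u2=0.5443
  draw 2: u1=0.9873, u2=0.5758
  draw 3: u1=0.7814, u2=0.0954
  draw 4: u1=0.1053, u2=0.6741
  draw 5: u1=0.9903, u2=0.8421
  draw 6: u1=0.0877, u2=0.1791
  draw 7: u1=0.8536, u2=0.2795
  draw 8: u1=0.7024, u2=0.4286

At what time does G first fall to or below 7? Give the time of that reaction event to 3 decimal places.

t=0.000: R=3 G=9 C=6 X=6 A=3
Draw 1: a1=0.915, a2=6.102, a3=2.187, a4=3.456, a5=0.663, a0=13.323; τ=−ln(0.5846)/13.323=0.040 → t=0.040; u2·a0=0.5443·13.323=7.252; a1+a2=7.017 < 7.252 ≤ a1+…+a3=9.204 → R3 fires; R=4 G=9 C=6 X=6 A=3
Draw 2: a1=0.915, a2=6.102, a3=2.916, a4=3.456, a5=0.663, a0=14.052; τ=−ln(0.9873)/14.052=0.001 → t=0.041; u2·a0=0.5758·14.052=8.091; a1+a2=7.017 < 8.091 ≤ a1+…+a3=9.933 → R3 fires; R=5 G=9 C=6 X=6 A=3
Draw 3: a1=0.915, a2=6.102, a3=3.645, a4=3.456, a5=0.663, a0=14.781; τ=−ln(0.7814)/14.781=0.017 → t=0.058; u2·a0=0.0954·14.781=1.410; a1=0.915 < 1.410 ≤ a1+a2=7.017 → R2 fires; R=5 G=8 C=6 X=6 A=3
Draw 4: a1=0.915, a2=5.424, a3=3.645, a4=3.072, a5=0.663, a0=13.719; τ=−ln(0.1053)/13.719=0.164 → t=0.222; u2·a0=0.6741·13.719=9.248; a1+a2=6.339 < 9.248 ≤ a1+…+a3=9.984 → R3 fires; R=6 G=8 C=6 X=6 A=3
Draw 5: a1=0.915, a2=5.424, a3=4.374, a4=3.072, a5=0.663, a0=14.448; τ=−ln(0.9903)/14.448=0.001 → t=0.223; u2·a0=0.8421·14.448=12.167; a1+…+a3=10.713 < 12.167 ≤ a1+…+a4=13.785 → R4 fires; R=6 G=7 C=6 X=6 A=4
Draw 6: a1=1.220, a2=4.746, a3=5.832, a4=2.688, a5=0.884, a0=15.370; τ=−ln(0.0877)/15.370=0.158 → t=0.381; u2·a0=0.1791·15.370=2.753; a1=1.220 < 2.753 ≤ a1+a2=5.966 → R2 fires; R=6 G=6 C=6 X=6 A=4
Draw 7: a1=1.220, a2=4.068, a3=5.832, a4=2.304, a5=0.884, a0=14.308; τ=−ln(0.8536)/14.308=0.011 → t=0.392; u2·a0=0.2795·14.308=3.999; a1=1.220 < 3.999 ≤ a1+a2=5.288 → R2 fires; R=6 G=5 C=6 X=6 A=4
Draw 8: a1=1.220, a2=3.390, a3=5.832, a4=1.920, a5=0.884, a0=13.246; τ=−ln(0.7024)/13.246=0.027 → t=0.419 > T=0.41: stop.
G first becomes ≤ 7 when it reaches 7 at the event at t=0.223.

Threshold first reached at t = 0.223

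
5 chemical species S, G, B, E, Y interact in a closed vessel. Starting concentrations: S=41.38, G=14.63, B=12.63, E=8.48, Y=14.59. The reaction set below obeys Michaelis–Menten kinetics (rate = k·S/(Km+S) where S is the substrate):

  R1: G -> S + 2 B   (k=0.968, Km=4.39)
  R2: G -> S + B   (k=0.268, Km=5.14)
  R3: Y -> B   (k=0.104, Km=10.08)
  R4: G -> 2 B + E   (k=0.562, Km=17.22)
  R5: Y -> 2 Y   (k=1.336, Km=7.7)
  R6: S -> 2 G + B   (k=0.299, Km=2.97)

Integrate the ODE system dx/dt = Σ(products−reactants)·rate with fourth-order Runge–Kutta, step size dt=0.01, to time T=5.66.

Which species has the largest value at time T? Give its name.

Dominant species at T: S

RK4 with dt=0.01: 566 steps to T=5.66. Trajectory (selected grid times):
t=0.00: S=41.38 G=14.63 B=12.63 E=8.48 Y=14.59
t=0.63: S=41.80 G=14.23 B=14.23 E=8.64 Y=15.11
t=1.26: S=42.21 G=13.83 B=15.81 E=8.80 Y=15.63
t=1.89: S=42.62 G=13.44 B=17.39 E=8.96 Y=16.15
t=2.52: S=43.02 G=13.06 B=18.95 E=9.11 Y=16.69
t=3.14: S=43.41 G=12.69 B=20.48 E=9.26 Y=17.21
t=3.77: S=43.81 G=12.33 B=22.01 E=9.41 Y=17.76
t=4.40: S=44.20 G=11.97 B=23.54 E=9.56 Y=18.31
t=5.03: S=44.58 G=11.61 B=25.05 E=9.70 Y=18.86
t=5.66: S=44.96 G=11.27 B=26.55 E=9.84 Y=19.42
At T=5.66: S=44.96 G=11.27 B=26.55 E=9.84 Y=19.42; the largest is S.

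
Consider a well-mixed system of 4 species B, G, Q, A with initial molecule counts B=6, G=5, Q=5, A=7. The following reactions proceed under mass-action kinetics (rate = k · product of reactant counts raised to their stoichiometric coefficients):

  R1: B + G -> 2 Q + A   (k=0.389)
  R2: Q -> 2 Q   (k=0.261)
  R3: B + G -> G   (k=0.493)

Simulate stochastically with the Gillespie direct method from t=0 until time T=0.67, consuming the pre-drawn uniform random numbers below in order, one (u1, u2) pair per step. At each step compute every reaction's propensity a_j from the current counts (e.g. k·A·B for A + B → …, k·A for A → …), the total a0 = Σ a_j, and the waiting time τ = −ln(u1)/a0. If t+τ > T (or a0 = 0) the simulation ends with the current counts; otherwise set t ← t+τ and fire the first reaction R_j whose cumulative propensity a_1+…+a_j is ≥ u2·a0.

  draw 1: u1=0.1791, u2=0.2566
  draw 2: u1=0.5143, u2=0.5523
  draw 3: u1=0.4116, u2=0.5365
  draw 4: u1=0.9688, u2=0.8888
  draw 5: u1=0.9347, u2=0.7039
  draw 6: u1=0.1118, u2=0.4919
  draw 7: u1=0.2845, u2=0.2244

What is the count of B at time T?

t=0.000: B=6 G=5 Q=5 A=7
Draw 1: a1=11.670, a2=1.305, a3=14.790, a0=27.765; τ=−ln(0.1791)/27.765=0.062 → t=0.062; u2·a0=0.2566·27.765=7.124 ≤ a1=11.670 → R1 fires; B=5 G=4 Q=7 A=8
Draw 2: a1=7.780, a2=1.827, a3=9.860, a0=19.467; τ=−ln(0.5143)/19.467=0.034 → t=0.096; u2·a0=0.5523·19.467=10.752; a1+a2=9.607 < 10.752 ≤ a1+…+a3=19.467 → R3 fires; B=4 G=4 Q=7 A=8
Draw 3: a1=6.224, a2=1.827, a3=7.888, a0=15.939; τ=−ln(0.4116)/15.939=0.056 → t=0.152; u2·a0=0.5365·15.939=8.551; a1+a2=8.051 < 8.551 ≤ a1+…+a3=15.939 → R3 fires; B=3 G=4 Q=7 A=8
Draw 4: a1=4.668, a2=1.827, a3=5.916, a0=12.411; τ=−ln(0.9688)/12.411=0.003 → t=0.154; u2·a0=0.8888·12.411=11.031; a1+a2=6.495 < 11.031 ≤ a1+…+a3=12.411 → R3 fires; B=2 G=4 Q=7 A=8
Draw 5: a1=3.112, a2=1.827, a3=3.944, a0=8.883; τ=−ln(0.9347)/8.883=0.008 → t=0.162; u2·a0=0.7039·8.883=6.253; a1+a2=4.939 < 6.253 ≤ a1+…+a3=8.883 → R3 fires; B=1 G=4 Q=7 A=8
Draw 6: a1=1.556, a2=1.827, a3=1.972, a0=5.355; τ=−ln(0.1118)/5.355=0.409 → t=0.571; u2·a0=0.4919·5.355=2.634; a1=1.556 < 2.634 ≤ a1+a2=3.383 → R2 fires; B=1 G=4 Q=8 A=8
Draw 7: a1=1.556, a2=2.088, a3=1.972, a0=5.616; τ=−ln(0.2845)/5.616=0.224 → t=0.795 > T=0.67: stop.
Read off B at T=0.67: 1

B at T = 1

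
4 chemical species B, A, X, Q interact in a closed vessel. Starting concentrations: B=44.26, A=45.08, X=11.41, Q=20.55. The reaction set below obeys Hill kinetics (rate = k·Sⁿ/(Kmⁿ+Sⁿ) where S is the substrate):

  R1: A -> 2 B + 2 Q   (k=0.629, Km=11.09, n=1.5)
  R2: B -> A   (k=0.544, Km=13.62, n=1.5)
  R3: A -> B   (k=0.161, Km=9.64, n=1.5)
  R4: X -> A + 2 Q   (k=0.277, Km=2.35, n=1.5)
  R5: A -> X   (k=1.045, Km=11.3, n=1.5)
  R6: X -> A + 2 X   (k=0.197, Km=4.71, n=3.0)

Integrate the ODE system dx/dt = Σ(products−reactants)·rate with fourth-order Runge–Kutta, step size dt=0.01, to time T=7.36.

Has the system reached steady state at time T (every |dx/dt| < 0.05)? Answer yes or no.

RK4 with dt=0.01: 736 steps to T=7.36. Trajectory (selected grid times):
t=0.00: B=44.26 A=45.08 X=11.41 Q=20.55
t=0.82: B=44.92 A=44.48 X=12.11 Q=21.89
t=1.64: B=45.57 A=43.89 X=12.82 Q=23.22
t=2.45: B=46.21 A=43.31 X=13.51 Q=24.54
t=3.27: B=46.86 A=42.74 X=14.21 Q=25.88
t=4.09: B=47.50 A=42.16 X=14.90 Q=27.22
t=4.91: B=48.14 A=41.60 X=15.60 Q=28.55
t=5.72: B=48.77 A=41.05 X=16.28 Q=29.87
t=6.54: B=49.40 A=40.49 X=16.97 Q=31.21
t=7.36: B=50.03 A=39.94 X=17.66 Q=32.54
Rates at T: R1=0.5487, R2=0.4763, R3=0.1439, R4=0.2642, R5=0.9083, R6=0.1933
dx/dt at T (Σ net stoichiometry × rate): B=+0.7650, A=-0.6671, X=+0.8375, Q=+1.6258
Largest |dx/dt| is |+1.6258| (Q) ≥ 0.05 → not steady.

Steady state at T: no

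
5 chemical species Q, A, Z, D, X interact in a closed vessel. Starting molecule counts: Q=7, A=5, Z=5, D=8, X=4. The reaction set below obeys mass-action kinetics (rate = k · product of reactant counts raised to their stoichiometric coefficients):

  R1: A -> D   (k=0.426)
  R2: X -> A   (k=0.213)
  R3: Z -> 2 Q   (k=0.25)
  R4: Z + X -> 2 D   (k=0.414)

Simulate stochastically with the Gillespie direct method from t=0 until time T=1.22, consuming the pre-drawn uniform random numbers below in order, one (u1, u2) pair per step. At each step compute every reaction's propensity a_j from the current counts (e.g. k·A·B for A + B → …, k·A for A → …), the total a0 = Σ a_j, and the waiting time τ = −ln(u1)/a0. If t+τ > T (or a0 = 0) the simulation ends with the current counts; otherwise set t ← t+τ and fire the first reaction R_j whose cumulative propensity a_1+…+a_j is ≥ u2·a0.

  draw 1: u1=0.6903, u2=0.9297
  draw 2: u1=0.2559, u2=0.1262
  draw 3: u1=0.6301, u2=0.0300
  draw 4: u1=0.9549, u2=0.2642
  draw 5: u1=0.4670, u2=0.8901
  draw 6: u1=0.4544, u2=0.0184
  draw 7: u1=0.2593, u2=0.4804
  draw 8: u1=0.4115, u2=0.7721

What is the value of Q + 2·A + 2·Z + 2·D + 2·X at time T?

Value at T = 51

Check how each reaction changes W = Q + 2·A + 2·Z + 2·D + 2·X (weight of products minus weight of reactants):
R1: A -> D: (2·1) − (2·1) = 2 − 2 = 0
R2: X -> A: (2·1) − (2·1) = 2 − 2 = 0
R3: Z -> 2 Q: (1·2) − (2·1) = 2 − 2 = 0
R4: Z + X -> 2 D: (2·2) − (2·1 + 2·1) = 4 − 4 = 0
Every reaction leaves W unchanged, so W is conserved and no simulation is needed: W(T) = W(0) = 7 + 2·5 + 2·5 + 2·8 + 2·4 = 51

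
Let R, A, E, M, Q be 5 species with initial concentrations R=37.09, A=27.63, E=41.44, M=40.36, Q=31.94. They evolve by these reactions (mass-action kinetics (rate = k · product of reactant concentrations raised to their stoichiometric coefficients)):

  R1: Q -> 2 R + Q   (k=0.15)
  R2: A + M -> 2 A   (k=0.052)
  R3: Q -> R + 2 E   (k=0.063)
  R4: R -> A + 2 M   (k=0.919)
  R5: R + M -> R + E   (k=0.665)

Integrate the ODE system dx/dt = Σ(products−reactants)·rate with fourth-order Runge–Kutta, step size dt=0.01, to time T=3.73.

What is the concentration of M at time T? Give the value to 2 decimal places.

M at T = 1.51

RK4 with dt=0.01: 373 steps to T=3.73. Trajectory (selected grid times):
t=0.00: R=37.09 A=27.63 E=41.44 M=40.36 Q=31.94
t=0.41: R=29.35 A=44.39 E=101.47 M=2.49 Q=31.13
t=0.83: R=23.84 A=57.27 E=120.96 M=2.35 Q=30.31
t=1.24: R=20.06 A=68.55 E=136.05 M=2.20 Q=29.54
t=1.66: R=17.32 A=79.17 E=148.67 M=2.06 Q=28.77
t=2.07: R=15.40 A=88.88 E=159.00 M=1.93 Q=28.03
t=2.49: R=13.97 A=98.34 E=168.09 M=1.80 Q=27.30
t=2.90: R=12.92 A=107.23 E=175.87 M=1.69 Q=26.61
t=3.32: R=12.10 A=116.06 E=183.00 M=1.60 Q=25.91
t=3.73: R=11.47 A=124.47 E=189.30 M=1.51 Q=25.25
Read off M at T=3.73: 1.51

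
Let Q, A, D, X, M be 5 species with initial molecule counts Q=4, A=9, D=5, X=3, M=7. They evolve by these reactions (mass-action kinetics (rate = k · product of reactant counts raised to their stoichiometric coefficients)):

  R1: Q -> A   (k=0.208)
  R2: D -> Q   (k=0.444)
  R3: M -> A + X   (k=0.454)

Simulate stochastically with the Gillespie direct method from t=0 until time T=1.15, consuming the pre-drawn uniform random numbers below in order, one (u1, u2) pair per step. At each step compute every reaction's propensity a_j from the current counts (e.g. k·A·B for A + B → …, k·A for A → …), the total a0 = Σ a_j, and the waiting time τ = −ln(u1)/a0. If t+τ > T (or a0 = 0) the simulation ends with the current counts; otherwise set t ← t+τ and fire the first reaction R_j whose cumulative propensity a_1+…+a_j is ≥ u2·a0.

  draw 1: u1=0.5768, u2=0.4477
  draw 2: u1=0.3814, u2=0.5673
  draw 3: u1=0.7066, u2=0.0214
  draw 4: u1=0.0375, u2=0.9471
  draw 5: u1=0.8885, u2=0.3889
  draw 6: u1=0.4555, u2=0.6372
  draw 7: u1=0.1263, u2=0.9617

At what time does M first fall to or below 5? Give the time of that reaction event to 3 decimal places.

t=0.000: Q=4 A=9 D=5 X=3 M=7
Draw 1: a1=0.832, a2=2.220, a3=3.178, a0=6.230; τ=−ln(0.5768)/6.230=0.088 → t=0.088; u2·a0=0.4477·6.230=2.789; a1=0.832 < 2.789 ≤ a1+a2=3.052 → R2 fires; Q=5 A=9 D=4 X=3 M=7
Draw 2: a1=1.040, a2=1.776, a3=3.178, a0=5.994; τ=−ln(0.3814)/5.994=0.161 → t=0.249; u2·a0=0.5673·5.994=3.400; a1+a2=2.816 < 3.400 ≤ a1+…+a3=5.994 → R3 fires; Q=5 A=10 D=4 X=4 M=6
Draw 3: a1=1.040, a2=1.776, a3=2.724, a0=5.540; τ=−ln(0.7066)/5.540=0.063 → t=0.312; u2·a0=0.0214·5.540=0.119 ≤ a1=1.040 → R1 fires; Q=4 A=11 D=4 X=4 M=6
Draw 4: a1=0.832, a2=1.776, a3=2.724, a0=5.332; τ=−ln(0.0375)/5.332=0.616 → t=0.928; u2·a0=0.9471·5.332=5.050; a1+a2=2.608 < 5.050 ≤ a1+…+a3=5.332 → R3 fires; Q=4 A=12 D=4 X=5 M=5
Draw 5: a1=0.832, a2=1.776, a3=2.270, a0=4.878; τ=−ln(0.8885)/4.878=0.024 → t=0.952; u2·a0=0.3889·4.878=1.897; a1=0.832 < 1.897 ≤ a1+a2=2.608 → R2 fires; Q=5 A=12 D=3 X=5 M=5
Draw 6: a1=1.040, a2=1.332, a3=2.270, a0=4.642; τ=−ln(0.4555)/4.642=0.169 → t=1.121; u2·a0=0.6372·4.642=2.958; a1+a2=2.372 < 2.958 ≤ a1+…+a3=4.642 → R3 fires; Q=5 A=13 D=3 X=6 M=4
Draw 7: a1=1.040, a2=1.332, a3=1.816, a0=4.188; τ=−ln(0.1263)/4.188=0.494 → t=1.615 > T=1.15: stop.
M first becomes ≤ 5 when it reaches 5 at the event at t=0.928.

Threshold first reached at t = 0.928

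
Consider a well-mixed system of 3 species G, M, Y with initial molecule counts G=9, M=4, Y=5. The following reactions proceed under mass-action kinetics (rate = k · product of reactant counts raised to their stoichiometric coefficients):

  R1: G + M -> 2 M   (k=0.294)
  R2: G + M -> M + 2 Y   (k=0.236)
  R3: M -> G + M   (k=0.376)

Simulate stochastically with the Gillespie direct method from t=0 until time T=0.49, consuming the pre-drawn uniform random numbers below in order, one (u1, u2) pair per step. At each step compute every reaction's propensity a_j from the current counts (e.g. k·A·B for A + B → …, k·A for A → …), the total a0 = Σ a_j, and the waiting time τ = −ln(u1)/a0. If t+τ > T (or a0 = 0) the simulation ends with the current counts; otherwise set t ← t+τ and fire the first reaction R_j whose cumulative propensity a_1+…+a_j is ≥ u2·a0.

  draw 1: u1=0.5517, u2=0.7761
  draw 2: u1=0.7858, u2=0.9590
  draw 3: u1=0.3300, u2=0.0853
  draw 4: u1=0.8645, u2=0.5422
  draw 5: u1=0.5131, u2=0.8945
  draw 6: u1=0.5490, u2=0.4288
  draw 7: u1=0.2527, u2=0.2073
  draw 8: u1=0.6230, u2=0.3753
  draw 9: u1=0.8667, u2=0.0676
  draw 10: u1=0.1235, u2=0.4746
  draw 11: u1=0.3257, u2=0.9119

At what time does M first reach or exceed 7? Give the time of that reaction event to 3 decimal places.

Threshold first reached at t = 0.244

t=0.000: G=9 M=4 Y=5
Draw 1: a1=10.584, a2=8.496, a3=1.504, a0=20.584; τ=−ln(0.5517)/20.584=0.029 → t=0.029; u2·a0=0.7761·20.584=15.975; a1=10.584 < 15.975 ≤ a1+a2=19.080 → R2 fires; G=8 M=4 Y=7
Draw 2: a1=9.408, a2=7.552, a3=1.504, a0=18.464; τ=−ln(0.7858)/18.464=0.013 → t=0.042; u2·a0=0.9590·18.464=17.707; a1+a2=16.960 < 17.707 ≤ a1+…+a3=18.464 → R3 fires; G=9 M=4 Y=7
Draw 3: a1=10.584, a2=8.496, a3=1.504, a0=20.584; τ=−ln(0.3300)/20.584=0.054 → t=0.096; u2·a0=0.0853·20.584=1.756 ≤ a1=10.584 → R1 fires; G=8 M=5 Y=7
Draw 4: a1=11.760, a2=9.440, a3=1.880, a0=23.080; τ=−ln(0.8645)/23.080=0.006 → t=0.102; u2·a0=0.5422·23.080=12.514; a1=11.760 < 12.514 ≤ a1+a2=21.200 → R2 fires; G=7 M=5 Y=9
Draw 5: a1=10.290, a2=8.260, a3=1.880, a0=20.430; τ=−ln(0.5131)/20.430=0.033 → t=0.135; u2·a0=0.8945·20.430=18.275; a1=10.290 < 18.275 ≤ a1+a2=18.550 → R2 fires; G=6 M=5 Y=11
Draw 6: a1=8.820, a2=7.080, a3=1.880, a0=17.780; τ=−ln(0.5490)/17.780=0.034 → t=0.169; u2·a0=0.4288·17.780=7.624 ≤ a1=8.820 → R1 fires; G=5 M=6 Y=11
Draw 7: a1=8.820, a2=7.080, a3=2.256, a0=18.156; τ=−ln(0.2527)/18.156=0.076 → t=0.244; u2·a0=0.2073·18.156=3.764 ≤ a1=8.820 → R1 fires; G=4 M=7 Y=11
Draw 8: a1=8.232, a2=6.608, a3=2.632, a0=17.472; τ=−ln(0.6230)/17.472=0.027 → t=0.271; u2·a0=0.3753·17.472=6.557 ≤ a1=8.232 → R1 fires; G=3 M=8 Y=11
Draw 9: a1=7.056, a2=5.664, a3=3.008, a0=15.728; τ=−ln(0.8667)/15.728=0.009 → t=0.280; u2·a0=0.0676·15.728=1.063 ≤ a1=7.056 → R1 fires; G=2 M=9 Y=11
Draw 10: a1=5.292, a2=4.248, a3=3.384, a0=12.924; τ=−ln(0.1235)/12.924=0.162 → t=0.442; u2·a0=0.4746·12.924=6.134; a1=5.292 < 6.134 ≤ a1+a2=9.540 → R2 fires; G=1 M=9 Y=13
Draw 11: a1=2.646, a2=2.124, a3=3.384, a0=8.154; τ=−ln(0.3257)/8.154=0.138 → t=0.580 > T=0.49: stop.
M first becomes ≥ 7 when it reaches 7 at the event at t=0.244.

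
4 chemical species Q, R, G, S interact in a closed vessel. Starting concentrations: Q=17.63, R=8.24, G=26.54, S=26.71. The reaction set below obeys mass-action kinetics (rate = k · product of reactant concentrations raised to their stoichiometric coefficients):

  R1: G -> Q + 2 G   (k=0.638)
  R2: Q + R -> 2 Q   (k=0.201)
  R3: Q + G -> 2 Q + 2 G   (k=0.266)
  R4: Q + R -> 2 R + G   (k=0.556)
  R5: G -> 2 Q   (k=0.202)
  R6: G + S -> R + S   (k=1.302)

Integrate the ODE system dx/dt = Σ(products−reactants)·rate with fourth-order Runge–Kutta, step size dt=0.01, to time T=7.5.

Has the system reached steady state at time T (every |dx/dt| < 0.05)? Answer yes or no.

RK4 with dt=0.01: 750 steps to T=7.5. Trajectory (selected grid times):
t=0.00: Q=17.63 R=8.24 G=26.54 S=26.71
t=0.83: Q=0.00 R=108.22 G=0.00 S=26.71
t=1.67: Q=0.00 R=108.22 G=0.00 S=26.71
t=2.50: Q=0.00 R=108.22 G=0.00 S=26.71
t=3.33: Q=0.00 R=108.22 G=0.00 S=26.71
t=4.17: Q=0.00 R=108.22 G=0.00 S=26.71
t=5.00: Q=0.00 R=108.22 G=0.00 S=26.71
t=5.83: Q=0.00 R=108.22 G=0.00 S=26.71
t=6.67: Q=0.00 R=108.22 G=0.00 S=26.71
t=7.50: Q=0.00 R=108.22 G=0.00 S=26.71
Rates at T: R1=0.0000, R2=0.0000, R3=0.0000, R4=0.0000, R5=0.0000, R6=0.0000
dx/dt at T (Σ net stoichiometry × rate): Q=-0.0000, R=+0.0000, G=-0.0000, S=+0.0000
Largest |dx/dt| is |+0.0000| (R) < 0.05 → steady.

Steady state at T: yes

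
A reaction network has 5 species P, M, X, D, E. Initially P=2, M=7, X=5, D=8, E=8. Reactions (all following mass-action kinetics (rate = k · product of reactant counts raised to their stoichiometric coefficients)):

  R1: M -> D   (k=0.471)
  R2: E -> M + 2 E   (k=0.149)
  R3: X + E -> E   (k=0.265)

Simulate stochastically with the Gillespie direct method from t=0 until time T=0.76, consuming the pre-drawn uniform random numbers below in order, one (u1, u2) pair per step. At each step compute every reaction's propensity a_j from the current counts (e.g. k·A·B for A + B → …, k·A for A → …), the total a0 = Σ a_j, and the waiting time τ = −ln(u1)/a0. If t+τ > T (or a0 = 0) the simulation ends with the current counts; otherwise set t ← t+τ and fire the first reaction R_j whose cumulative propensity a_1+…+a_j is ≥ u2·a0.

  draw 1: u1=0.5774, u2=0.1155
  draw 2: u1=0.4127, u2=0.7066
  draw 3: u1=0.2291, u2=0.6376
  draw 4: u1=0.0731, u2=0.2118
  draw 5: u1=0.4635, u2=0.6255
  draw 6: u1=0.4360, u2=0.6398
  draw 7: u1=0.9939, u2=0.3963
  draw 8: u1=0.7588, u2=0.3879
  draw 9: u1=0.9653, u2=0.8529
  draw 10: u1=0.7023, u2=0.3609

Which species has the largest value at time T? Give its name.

t=0.000: P=2 M=7 X=5 D=8 E=8
Draw 1: a1=3.297, a2=1.192, a3=10.600, a0=15.089; τ=−ln(0.5774)/15.089=0.036 → t=0.036; u2·a0=0.1155·15.089=1.743 ≤ a1=3.297 → R1 fires; P=2 M=6 X=5 D=9 E=8
Draw 2: a1=2.826, a2=1.192, a3=10.600, a0=14.618; τ=−ln(0.4127)/14.618=0.061 → t=0.097; u2·a0=0.7066·14.618=10.329; a1+a2=4.018 < 10.329 ≤ a1+…+a3=14.618 → R3 fires; P=2 M=6 X=4 D=9 E=8
Draw 3: a1=2.826, a2=1.192, a3=8.480, a0=12.498; τ=−ln(0.2291)/12.498=0.118 → t=0.215; u2·a0=0.6376·12.498=7.969; a1+a2=4.018 < 7.969 ≤ a1+…+a3=12.498 → R3 fires; P=2 M=6 X=3 D=9 E=8
Draw 4: a1=2.826, a2=1.192, a3=6.360, a0=10.378; τ=−ln(0.0731)/10.378=0.252 → t=0.467; u2·a0=0.2118·10.378=2.198 ≤ a1=2.826 → R1 fires; P=2 M=5 X=3 D=10 E=8
Draw 5: a1=2.355, a2=1.192, a3=6.360, a0=9.907; τ=−ln(0.4635)/9.907=0.078 → t=0.545; u2·a0=0.6255·9.907=6.197; a1+a2=3.547 < 6.197 ≤ a1+…+a3=9.907 → R3 fires; P=2 M=5 X=2 D=10 E=8
Draw 6: a1=2.355, a2=1.192, a3=4.240, a0=7.787; τ=−ln(0.4360)/7.787=0.107 → t=0.651; u2·a0=0.6398·7.787=4.982; a1+a2=3.547 < 4.982 ≤ a1+…+a3=7.787 → R3 fires; P=2 M=5 X=1 D=10 E=8
Draw 7: a1=2.355, a2=1.192, a3=2.120, a0=5.667; τ=−ln(0.9939)/5.667=0.001 → t=0.652; u2·a0=0.3963·5.667=2.246 ≤ a1=2.355 → R1 fires; P=2 M=4 X=1 D=11 E=8
Draw 8: a1=1.884, a2=1.192, a3=2.120, a0=5.196; τ=−ln(0.7588)/5.196=0.053 → t=0.705; u2·a0=0.3879·5.196=2.016; a1=1.884 < 2.016 ≤ a1+a2=3.076 → R2 fires; P=2 M=5 X=1 D=11 E=9
Draw 9: a1=2.355, a2=1.341, a3=2.385, a0=6.081; τ=−ln(0.9653)/6.081=0.006 → t=0.711; u2·a0=0.8529·6.081=5.186; a1+a2=3.696 < 5.186 ≤ a1+…+a3=6.081 → R3 fires; P=2 M=5 X=0 D=11 E=9
Draw 10: a1=2.355, a2=1.341, a3=0.000, a0=3.696; τ=−ln(0.7023)/3.696=0.096 → t=0.807 > T=0.76: stop.
At T=0.76: P=2 M=5 X=0 D=11 E=9; the largest is D.

Dominant species at T: D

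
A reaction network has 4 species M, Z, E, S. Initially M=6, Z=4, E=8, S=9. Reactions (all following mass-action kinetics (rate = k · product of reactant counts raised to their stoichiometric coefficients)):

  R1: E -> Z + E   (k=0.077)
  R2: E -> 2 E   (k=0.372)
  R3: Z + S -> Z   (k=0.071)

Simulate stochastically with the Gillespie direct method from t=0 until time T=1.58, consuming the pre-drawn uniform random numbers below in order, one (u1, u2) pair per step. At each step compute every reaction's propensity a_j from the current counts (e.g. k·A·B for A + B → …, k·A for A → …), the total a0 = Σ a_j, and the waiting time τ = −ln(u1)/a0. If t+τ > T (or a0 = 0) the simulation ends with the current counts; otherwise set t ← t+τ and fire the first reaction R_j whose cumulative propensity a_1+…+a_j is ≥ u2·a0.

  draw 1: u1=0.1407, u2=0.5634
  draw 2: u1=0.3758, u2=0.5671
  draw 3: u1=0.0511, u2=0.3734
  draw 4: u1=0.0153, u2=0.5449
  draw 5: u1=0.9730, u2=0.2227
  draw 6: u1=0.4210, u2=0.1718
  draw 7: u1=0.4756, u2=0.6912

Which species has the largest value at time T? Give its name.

Dominant species at T: E

t=0.000: M=6 Z=4 E=8 S=9
Draw 1: a1=0.616, a2=2.976, a3=2.556, a0=6.148; τ=−ln(0.1407)/6.148=0.319 → t=0.319; u2·a0=0.5634·6.148=3.464; a1=0.616 < 3.464 ≤ a1+a2=3.592 → R2 fires; M=6 Z=4 E=9 S=9
Draw 2: a1=0.693, a2=3.348, a3=2.556, a0=6.597; τ=−ln(0.3758)/6.597=0.148 → t=0.467; u2·a0=0.5671·6.597=3.741; a1=0.693 < 3.741 ≤ a1+a2=4.041 → R2 fires; M=6 Z=4 E=10 S=9
Draw 3: a1=0.770, a2=3.720, a3=2.556, a0=7.046; τ=−ln(0.0511)/7.046=0.422 → t=0.889; u2·a0=0.3734·7.046=2.631; a1=0.770 < 2.631 ≤ a1+a2=4.490 → R2 fires; M=6 Z=4 E=11 S=9
Draw 4: a1=0.847, a2=4.092, a3=2.556, a0=7.495; τ=−ln(0.0153)/7.495=0.558 → t=1.447; u2·a0=0.5449·7.495=4.084; a1=0.847 < 4.084 ≤ a1+a2=4.939 → R2 fires; M=6 Z=4 E=12 S=9
Draw 5: a1=0.924, a2=4.464, a3=2.556, a0=7.944; τ=−ln(0.9730)/7.944=0.003 → t=1.451; u2·a0=0.2227·7.944=1.769; a1=0.924 < 1.769 ≤ a1+a2=5.388 → R2 fires; M=6 Z=4 E=13 S=9
Draw 6: a1=1.001, a2=4.836, a3=2.556, a0=8.393; τ=−ln(0.4210)/8.393=0.103 → t=1.554; u2·a0=0.1718·8.393=1.442; a1=1.001 < 1.442 ≤ a1+a2=5.837 → R2 fires; M=6 Z=4 E=14 S=9
Draw 7: a1=1.078, a2=5.208, a3=2.556, a0=8.842; τ=−ln(0.4756)/8.842=0.084 → t=1.638 > T=1.58: stop.
At T=1.58: M=6 Z=4 E=14 S=9; the largest is E.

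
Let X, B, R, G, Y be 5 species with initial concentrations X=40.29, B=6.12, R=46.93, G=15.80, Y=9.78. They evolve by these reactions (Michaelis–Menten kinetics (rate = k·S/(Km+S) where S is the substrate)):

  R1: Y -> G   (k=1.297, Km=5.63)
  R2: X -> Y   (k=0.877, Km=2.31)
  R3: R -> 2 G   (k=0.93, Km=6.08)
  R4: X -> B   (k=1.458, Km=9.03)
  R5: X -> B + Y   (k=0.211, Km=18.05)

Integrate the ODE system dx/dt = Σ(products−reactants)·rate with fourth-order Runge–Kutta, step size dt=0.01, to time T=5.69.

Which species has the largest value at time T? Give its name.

Dominant species at T: R

RK4 with dt=0.01: 569 steps to T=5.69. Trajectory (selected grid times):
t=0.00: X=40.29 B=6.12 R=46.93 G=15.80 Y=9.78
t=0.63: X=38.93 B=6.96 R=46.41 G=17.36 Y=9.87
t=1.26: X=37.57 B=7.79 R=45.89 G=18.91 Y=9.96
t=1.90: X=36.21 B=8.63 R=45.37 G=20.49 Y=10.05
t=2.53: X=34.87 B=9.45 R=44.85 G=22.05 Y=10.13
t=3.16: X=33.54 B=10.27 R=44.34 G=23.61 Y=10.21
t=3.79: X=32.21 B=11.07 R=43.82 G=25.17 Y=10.29
t=4.43: X=30.88 B=11.88 R=43.30 G=26.75 Y=10.36
t=5.06: X=29.57 B=12.68 R=42.79 G=28.30 Y=10.43
t=5.69: X=28.28 B=13.46 R=42.27 G=29.86 Y=10.49
At T=5.69: X=28.28 B=13.46 R=42.27 G=29.86 Y=10.49; the largest is R.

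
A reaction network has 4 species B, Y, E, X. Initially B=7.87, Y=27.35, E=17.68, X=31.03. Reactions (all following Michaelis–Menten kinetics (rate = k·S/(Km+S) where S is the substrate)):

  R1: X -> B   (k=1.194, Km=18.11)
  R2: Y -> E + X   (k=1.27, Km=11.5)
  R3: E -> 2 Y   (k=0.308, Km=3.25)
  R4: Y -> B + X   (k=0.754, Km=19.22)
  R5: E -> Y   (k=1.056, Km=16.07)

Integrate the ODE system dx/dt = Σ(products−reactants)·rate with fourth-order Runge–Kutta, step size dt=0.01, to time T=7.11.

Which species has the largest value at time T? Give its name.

Dominant species at T: X

RK4 with dt=0.01: 711 steps to T=7.11. Trajectory (selected grid times):
t=0.00: B=7.87 Y=27.35 E=17.68 X=31.03
t=0.79: B=8.82 Y=27.14 E=17.74 X=31.49
t=1.58: B=9.77 Y=26.94 E=17.80 X=31.94
t=2.37: B=10.72 Y=26.74 E=17.86 X=32.39
t=3.16: B=11.67 Y=26.55 E=17.92 X=32.83
t=3.95: B=12.62 Y=26.35 E=17.97 X=33.26
t=4.74: B=13.58 Y=26.17 E=18.02 X=33.69
t=5.53: B=14.54 Y=25.98 E=18.07 X=34.11
t=6.32: B=15.50 Y=25.80 E=18.12 X=34.53
t=7.11: B=16.46 Y=25.62 E=18.16 X=34.95
At T=7.11: B=16.46 Y=25.62 E=18.16 X=34.95; the largest is X.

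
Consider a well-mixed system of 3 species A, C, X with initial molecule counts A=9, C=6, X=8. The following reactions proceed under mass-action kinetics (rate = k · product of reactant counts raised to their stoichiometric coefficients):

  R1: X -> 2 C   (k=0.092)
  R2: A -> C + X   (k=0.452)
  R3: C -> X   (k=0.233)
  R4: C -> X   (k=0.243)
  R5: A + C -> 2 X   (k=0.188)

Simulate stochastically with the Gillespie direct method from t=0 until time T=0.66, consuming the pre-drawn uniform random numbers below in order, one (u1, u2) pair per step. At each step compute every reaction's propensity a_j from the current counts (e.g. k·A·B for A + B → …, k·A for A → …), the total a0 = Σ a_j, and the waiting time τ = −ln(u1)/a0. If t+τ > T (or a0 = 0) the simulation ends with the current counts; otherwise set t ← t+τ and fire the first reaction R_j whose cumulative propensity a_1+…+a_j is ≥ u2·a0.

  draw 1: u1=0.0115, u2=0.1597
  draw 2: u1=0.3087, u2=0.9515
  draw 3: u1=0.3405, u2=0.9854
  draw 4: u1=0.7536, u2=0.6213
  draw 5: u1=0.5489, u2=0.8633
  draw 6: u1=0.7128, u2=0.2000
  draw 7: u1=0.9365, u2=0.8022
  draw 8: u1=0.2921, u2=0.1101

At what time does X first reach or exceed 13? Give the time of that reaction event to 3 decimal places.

Threshold first reached at t = 0.387

t=0.000: A=9 C=6 X=8
Draw 1: a1=0.736, a2=4.068, a3=1.398, a4=1.458, a5=10.152, a0=17.812; τ=−ln(0.0115)/17.812=0.251 → t=0.251; u2·a0=0.1597·17.812=2.845; a1=0.736 < 2.845 ≤ a1+a2=4.804 → R2 fires; A=8 C=7 X=9
Draw 2: a1=0.828, a2=3.616, a3=1.631, a4=1.701, a5=10.528, a0=18.304; τ=−ln(0.3087)/18.304=0.064 → t=0.315; u2·a0=0.9515·18.304=17.416; a1+…+a4=7.776 < 17.416 ≤ a1+…+a5=18.304 → R5 fires; A=7 C=6 X=11
Draw 3: a1=1.012, a2=3.164, a3=1.398, a4=1.458, a5=7.896, a0=14.928; τ=−ln(0.3405)/14.928=0.072 → t=0.387; u2·a0=0.9854·14.928=14.710; a1+…+a4=7.032 < 14.710 ≤ a1+…+a5=14.928 → R5 fires; A=6 C=5 X=13
Draw 4: a1=1.196, a2=2.712, a3=1.165, a4=1.215, a5=5.640, a0=11.928; τ=−ln(0.7536)/11.928=0.024 → t=0.411; u2·a0=0.6213·11.928=7.411; a1+…+a4=6.288 < 7.411 ≤ a1+…+a5=11.928 → R5 fires; A=5 C=4 X=15
Draw 5: a1=1.380, a2=2.260, a3=0.932, a4=0.972, a5=3.760, a0=9.304; τ=−ln(0.5489)/9.304=0.064 → t=0.475; u2·a0=0.8633·9.304=8.032; a1+…+a4=5.544 < 8.032 ≤ a1+…+a5=9.304 → R5 fires; A=4 C=3 X=17
Draw 6: a1=1.564, a2=1.808, a3=0.699, a4=0.729, a5=2.256, a0=7.056; τ=−ln(0.7128)/7.056=0.048 → t=0.523; u2·a0=0.2000·7.056=1.411 ≤ a1=1.564 → R1 fires; A=4 C=5 X=16
Draw 7: a1=1.472, a2=1.808, a3=1.165, a4=1.215, a5=3.760, a0=9.420; τ=−ln(0.9365)/9.420=0.007 → t=0.530; u2·a0=0.8022·9.420=7.557; a1+…+a4=5.660 < 7.557 ≤ a1+…+a5=9.420 → R5 fires; A=3 C=4 X=18
Draw 8: a1=1.656, a2=1.356, a3=0.932, a4=0.972, a5=2.256, a0=7.172; τ=−ln(0.2921)/7.172=0.172 → t=0.702 > T=0.66: stop.
X first becomes ≥ 13 when it reaches 13 at the event at t=0.387.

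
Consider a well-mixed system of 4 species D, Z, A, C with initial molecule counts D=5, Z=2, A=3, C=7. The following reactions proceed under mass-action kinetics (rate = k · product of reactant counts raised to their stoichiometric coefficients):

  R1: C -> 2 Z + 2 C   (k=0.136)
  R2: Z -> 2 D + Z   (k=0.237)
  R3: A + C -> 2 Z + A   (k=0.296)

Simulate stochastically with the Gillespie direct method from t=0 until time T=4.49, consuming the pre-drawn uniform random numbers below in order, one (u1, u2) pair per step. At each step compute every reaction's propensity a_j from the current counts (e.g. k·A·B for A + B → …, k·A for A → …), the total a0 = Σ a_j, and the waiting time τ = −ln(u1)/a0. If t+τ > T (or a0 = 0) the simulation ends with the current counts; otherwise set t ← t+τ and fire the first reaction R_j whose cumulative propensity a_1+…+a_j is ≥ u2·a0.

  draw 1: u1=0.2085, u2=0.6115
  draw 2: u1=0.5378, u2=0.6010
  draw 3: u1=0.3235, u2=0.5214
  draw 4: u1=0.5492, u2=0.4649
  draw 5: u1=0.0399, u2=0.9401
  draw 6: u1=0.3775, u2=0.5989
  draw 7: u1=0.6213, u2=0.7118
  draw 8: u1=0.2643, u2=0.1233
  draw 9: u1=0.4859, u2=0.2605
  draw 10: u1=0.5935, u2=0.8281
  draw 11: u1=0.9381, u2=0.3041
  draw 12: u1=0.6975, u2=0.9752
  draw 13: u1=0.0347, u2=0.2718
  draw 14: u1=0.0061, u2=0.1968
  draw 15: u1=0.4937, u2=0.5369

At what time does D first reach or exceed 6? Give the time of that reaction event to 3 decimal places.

t=0.000: D=5 Z=2 A=3 C=7
Draw 1: a1=0.952, a2=0.474, a3=6.216, a0=7.642; τ=−ln(0.2085)/7.642=0.205 → t=0.205; u2·a0=0.6115·7.642=4.673; a1+a2=1.426 < 4.673 ≤ a1+…+a3=7.642 → R3 fires; D=5 Z=4 A=3 C=6
Draw 2: a1=0.816, a2=0.948, a3=5.328, a0=7.092; τ=−ln(0.5378)/7.092=0.087 → t=0.293; u2·a0=0.6010·7.092=4.262; a1+a2=1.764 < 4.262 ≤ a1+…+a3=7.092 → R3 fires; D=5 Z=6 A=3 C=5
Draw 3: a1=0.680, a2=1.422, a3=4.440, a0=6.542; τ=−ln(0.3235)/6.542=0.173 → t=0.465; u2·a0=0.5214·6.542=3.411; a1+a2=2.102 < 3.411 ≤ a1+…+a3=6.542 → R3 fires; D=5 Z=8 A=3 C=4
Draw 4: a1=0.544, a2=1.896, a3=3.552, a0=5.992; τ=−ln(0.5492)/5.992=0.100 → t=0.565; u2·a0=0.4649·5.992=2.786; a1+a2=2.440 < 2.786 ≤ a1+…+a3=5.992 → R3 fires; D=5 Z=10 A=3 C=3
Draw 5: a1=0.408, a2=2.370, a3=2.664, a0=5.442; τ=−ln(0.0399)/5.442=0.592 → t=1.157; u2·a0=0.9401·5.442=5.116; a1+a2=2.778 < 5.116 ≤ a1+…+a3=5.442 → R3 fires; D=5 Z=12 A=3 C=2
Draw 6: a1=0.272, a2=2.844, a3=1.776, a0=4.892; τ=−ln(0.3775)/4.892=0.199 → t=1.356; u2·a0=0.5989·4.892=2.930; a1=0.272 < 2.930 ≤ a1+a2=3.116 → R2 fires; D=7 Z=12 A=3 C=2
Draw 7: a1=0.272, a2=2.844, a3=1.776, a0=4.892; τ=−ln(0.6213)/4.892=0.097 → t=1.454; u2·a0=0.7118·4.892=3.482; a1+a2=3.116 < 3.482 ≤ a1+…+a3=4.892 → R3 fires; D=7 Z=14 A=3 C=1
Draw 8: a1=0.136, a2=3.318, a3=0.888, a0=4.342; τ=−ln(0.2643)/4.342=0.306 → t=1.760; u2·a0=0.1233·4.342=0.535; a1=0.136 < 0.535 ≤ a1+a2=3.454 → R2 fires; D=9 Z=14 A=3 C=1
Draw 9: a1=0.136, a2=3.318, a3=0.888, a0=4.342; τ=−ln(0.4859)/4.342=0.166 → t=1.926; u2·a0=0.2605·4.342=1.131; a1=0.136 < 1.131 ≤ a1+a2=3.454 → R2 fires; D=11 Z=14 A=3 C=1
Draw 10: a1=0.136, a2=3.318, a3=0.888, a0=4.342; τ=−ln(0.5935)/4.342=0.120 → t=2.046; u2·a0=0.8281·4.342=3.596; a1+a2=3.454 < 3.596 ≤ a1+…+a3=4.342 → R3 fires; D=11 Z=16 A=3 C=0
Draw 11: a1=0.000, a2=3.792, a3=0.000, a0=3.792; τ=−ln(0.9381)/3.792=0.017 → t=2.063; u2·a0=0.3041·3.792=1.153; a1=0.000 < 1.153 ≤ a1+a2=3.792 → R2 fires; D=13 Z=16 A=3 C=0
Draw 12: a1=0.000, a2=3.792, a3=0.000, a0=3.792; τ=−ln(0.6975)/3.792=0.095 → t=2.158; u2·a0=0.9752·3.792=3.698; a1=0.000 < 3.698 ≤ a1+a2=3.792 → R2 fires; D=15 Z=16 A=3 C=0
Draw 13: a1=0.000, a2=3.792, a3=0.000, a0=3.792; τ=−ln(0.0347)/3.792=0.886 → t=3.045; u2·a0=0.2718·3.792=1.031; a1=0.000 < 1.031 ≤ a1+a2=3.792 → R2 fires; D=17 Z=16 A=3 C=0
Draw 14: a1=0.000, a2=3.792, a3=0.000, a0=3.792; τ=−ln(0.0061)/3.792=1.345 → t=4.389; u2·a0=0.1968·3.792=0.746; a1=0.000 < 0.746 ≤ a1+a2=3.792 → R2 fires; D=19 Z=16 A=3 C=0
Draw 15: a1=0.000, a2=3.792, a3=0.000, a0=3.792; τ=−ln(0.4937)/3.792=0.186 → t=4.575 > T=4.49: stop.
D first becomes ≥ 6 when it reaches 7 at the event at t=1.356.

Threshold first reached at t = 1.356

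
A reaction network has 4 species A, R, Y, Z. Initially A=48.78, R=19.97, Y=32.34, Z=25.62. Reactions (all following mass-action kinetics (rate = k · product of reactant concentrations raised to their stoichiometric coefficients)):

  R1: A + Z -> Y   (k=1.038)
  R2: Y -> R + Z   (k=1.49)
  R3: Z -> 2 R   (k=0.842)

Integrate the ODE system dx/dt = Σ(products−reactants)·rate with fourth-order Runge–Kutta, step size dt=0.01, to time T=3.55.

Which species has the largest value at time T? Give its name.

RK4 with dt=0.01: 355 steps to T=3.55. Trajectory (selected grid times):
t=0.00: A=48.78 R=19.97 Y=32.34 Z=25.62
t=0.39: A=4.02 R=53.50 Y=47.62 Z=8.32
t=0.79: A=0.01 R=86.73 Y=28.78 Z=21.98
t=1.18: A=0.00 R=115.79 Y=16.10 Z=26.46
t=1.58: A=0.00 R=140.54 Y=8.87 Z=24.93
t=1.97: A=0.00 R=159.66 Y=4.96 Z=21.23
t=2.37: A=0.00 R=174.77 Y=2.73 Z=17.02
t=2.76: A=0.00 R=185.89 Y=1.53 Z=13.27
t=3.16: A=0.00 R=194.39 Y=0.84 Z=10.05
t=3.55: A=0.00 R=200.51 Y=0.47 Z=7.55
At T=3.55: A=0.00 R=200.51 Y=0.47 Z=7.55; the largest is R.

Dominant species at T: R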